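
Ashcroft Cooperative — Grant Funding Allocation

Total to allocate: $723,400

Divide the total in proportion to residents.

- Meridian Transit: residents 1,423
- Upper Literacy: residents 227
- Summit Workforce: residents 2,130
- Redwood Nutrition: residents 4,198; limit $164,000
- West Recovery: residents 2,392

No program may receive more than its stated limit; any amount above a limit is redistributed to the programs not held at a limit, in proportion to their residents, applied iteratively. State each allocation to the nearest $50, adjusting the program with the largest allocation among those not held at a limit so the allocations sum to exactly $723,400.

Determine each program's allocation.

Meridian Transit: $128,950; Upper Literacy: $20,550; Summit Workforce: $193,050; Redwood Nutrition: $164,000; West Recovery: $216,850

Total residents = 10,370.
Unconstrained shares: Meridian Transit 99,266.94; Upper Literacy 15,835.27; Summit Workforce 148,586.50; Redwood Nutrition 292,847.95; West Recovery 166,863.34.
Held at cap: Redwood Nutrition ($164,000); residual $559,400 reallocated over remaining residents 6,172.
Redistributed shares: Meridian Transit 128,973.78 → $128,950; Upper Literacy 20,574.17 → $20,550; Summit Workforce 193,052.82 → $193,050; West Recovery 216,799.22 → $216,800.
Rounding difference +$50 applied to West Recovery → $216,850.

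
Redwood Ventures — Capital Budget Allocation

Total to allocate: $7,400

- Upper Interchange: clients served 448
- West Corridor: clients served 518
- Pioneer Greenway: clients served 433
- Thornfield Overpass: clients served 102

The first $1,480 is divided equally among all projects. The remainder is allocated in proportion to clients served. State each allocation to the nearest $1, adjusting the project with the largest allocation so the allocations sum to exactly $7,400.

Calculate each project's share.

Equal tier: $1,480 ÷ 4 = $370 apiece.
Remainder $5,920 by clients served (total 1,501): Upper Interchange 1,766.93 → $1,767; West Corridor 2,043.01 → $2,043; Pioneer Greenway 1,707.77 → $1,708; Thornfield Overpass 402.29 → $402.
Totals: Upper Interchange $370 + $1,767 = $2,137; West Corridor $370 + $2,043 = $2,413; Pioneer Greenway $370 + $1,708 = $2,078; Thornfield Overpass $370 + $402 = $772.

Upper Interchange: $2,137 | West Corridor: $2,413 | Pioneer Greenway: $2,078 | Thornfield Overpass: $772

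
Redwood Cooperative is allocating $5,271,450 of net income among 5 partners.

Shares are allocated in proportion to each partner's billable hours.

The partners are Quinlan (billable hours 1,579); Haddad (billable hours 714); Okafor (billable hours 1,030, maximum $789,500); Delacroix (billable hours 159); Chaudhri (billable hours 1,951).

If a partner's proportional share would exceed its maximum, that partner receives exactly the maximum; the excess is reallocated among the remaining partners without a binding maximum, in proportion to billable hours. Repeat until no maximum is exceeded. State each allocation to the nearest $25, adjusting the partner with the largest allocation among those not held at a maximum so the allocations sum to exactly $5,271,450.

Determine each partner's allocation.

Quinlan: $1,607,325; Haddad: $726,800; Okafor: $789,500; Delacroix: $161,850; Chaudhri: $1,985,975

Sum of billable hours: 5,433.
Pro-rata shares before constraints: Quinlan 1,532,048.51; Haddad 692,769.24; Okafor 999,373.00; Delacroix 154,272.14; Chaudhri 1,892,987.11.
Cap binds for Okafor ($789,500); balance $4,481,950 reallocated over remaining billable hours 4,403.
Shares after redistribution: Quinlan 1,607,312.98 → $1,607,325; Haddad 726,802.70 → $726,800; Delacroix 161,851.02 → $161,850; Chaudhri 1,985,983.30 → $1,985,975.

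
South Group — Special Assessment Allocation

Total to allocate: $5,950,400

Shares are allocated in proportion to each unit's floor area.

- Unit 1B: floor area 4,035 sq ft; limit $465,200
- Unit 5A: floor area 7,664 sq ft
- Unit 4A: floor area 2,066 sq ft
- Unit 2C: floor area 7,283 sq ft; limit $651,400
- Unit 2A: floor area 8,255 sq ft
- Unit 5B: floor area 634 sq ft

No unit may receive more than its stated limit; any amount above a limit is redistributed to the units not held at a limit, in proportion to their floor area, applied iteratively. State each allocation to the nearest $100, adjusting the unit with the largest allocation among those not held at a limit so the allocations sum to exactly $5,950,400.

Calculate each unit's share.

Total floor area = 29,937.
Unconstrained shares: Unit 1B 802,013.03; Unit 5A 1,523,327.84; Unit 4A 410,646.57; Unit 2C 1,447,598.73; Unit 2A 1,640,797.41; Unit 5B 126,016.42.
Capped: Unit 1B ($465,200), Unit 2C ($651,400); residual $4,833,800 reallocated over remaining floor area 18,619.
Redistributed shares: Unit 5A 1,989,701.02 → $1,989,700; Unit 4A 536,367.73 → $536,400; Unit 2A 2,143,134.38 → $2,143,100; Unit 5B 164,596.87 → $164,600.

Unit 1B: $465,200; Unit 5A: $1,989,700; Unit 4A: $536,400; Unit 2C: $651,400; Unit 2A: $2,143,100; Unit 5B: $164,600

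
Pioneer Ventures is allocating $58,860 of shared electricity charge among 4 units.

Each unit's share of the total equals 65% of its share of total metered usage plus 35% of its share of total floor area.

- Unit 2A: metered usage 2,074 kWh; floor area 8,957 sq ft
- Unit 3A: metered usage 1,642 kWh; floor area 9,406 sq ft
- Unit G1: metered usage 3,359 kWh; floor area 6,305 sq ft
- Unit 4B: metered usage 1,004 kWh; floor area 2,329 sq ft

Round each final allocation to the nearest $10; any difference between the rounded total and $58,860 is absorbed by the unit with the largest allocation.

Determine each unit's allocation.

Metered usage total 8,079; floor area total 26,997.
Combined weights (65% metered usage + 35% floor area): Unit 2A 0.2830; Unit 3A 0.2541; Unit G1 0.3520; Unit 4B 0.1110.
Pro-rata amounts: Unit 2A 16,656.61; Unit 3A 14,953.45; Unit G1 20,718.17; Unit 4B 6,531.78.
After rounding ($10): Unit 2A $16,660; Unit 3A $14,950; Unit G1 $20,720; Unit 4B $6,530. Sum = $58,860.
No rounding difference to absorb.

Unit 2A: $16,660; Unit 3A: $14,950; Unit G1: $20,720; Unit 4B: $6,530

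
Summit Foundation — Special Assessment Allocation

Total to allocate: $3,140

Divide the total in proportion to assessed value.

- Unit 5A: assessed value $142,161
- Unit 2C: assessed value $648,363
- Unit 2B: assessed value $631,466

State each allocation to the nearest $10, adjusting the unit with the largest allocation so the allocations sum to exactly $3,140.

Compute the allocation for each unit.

Unit 5A: $310 | Unit 2C: $1,440 | Unit 2B: $1,390

Sum of assessed value: 1,421,990.
Proportional shares: Unit 5A 142,161/1,421,990 × $3,140 = 313.92; Unit 2C 648,363/1,421,990 × $3,140 = 1,431.70; Unit 2B 631,466/1,421,990 × $3,140 = 1,394.39.
Rounded to nearest $10: Unit 5A $310; Unit 2C $1,430; Unit 2B $1,390. Sum = $3,130.
Difference $3,140 − $3,130 = +$10 applied to largest allocation (Unit 2C): Unit 2C becomes $1,440.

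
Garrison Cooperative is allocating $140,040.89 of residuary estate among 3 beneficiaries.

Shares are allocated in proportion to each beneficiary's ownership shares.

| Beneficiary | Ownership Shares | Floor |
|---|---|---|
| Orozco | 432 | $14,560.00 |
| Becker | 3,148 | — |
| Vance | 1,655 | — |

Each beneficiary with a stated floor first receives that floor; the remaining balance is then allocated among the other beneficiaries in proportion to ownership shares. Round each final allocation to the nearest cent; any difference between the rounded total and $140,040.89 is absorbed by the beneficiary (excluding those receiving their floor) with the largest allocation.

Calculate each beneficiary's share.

Minimums first: Orozco $14,560.00. Remaining pool $125,480.89.
Remaining pool split over remaining ownership shares 4,803: Becker 82,243.1484 → $82,243.15; Vance 43,237.7416 → $43,237.74.

Orozco: $14,560.00 | Becker: $82,243.15 | Vance: $43,237.74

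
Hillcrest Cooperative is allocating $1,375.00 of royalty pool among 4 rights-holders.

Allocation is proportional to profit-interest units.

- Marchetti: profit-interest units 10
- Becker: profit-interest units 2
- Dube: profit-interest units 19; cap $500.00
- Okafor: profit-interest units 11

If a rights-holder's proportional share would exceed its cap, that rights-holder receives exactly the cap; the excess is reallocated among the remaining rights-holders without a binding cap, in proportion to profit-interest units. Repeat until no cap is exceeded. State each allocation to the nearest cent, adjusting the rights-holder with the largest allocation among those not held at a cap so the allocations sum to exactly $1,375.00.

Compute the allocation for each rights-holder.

Marchetti: $380.43; Becker: $76.09; Dube: $500.00; Okafor: $418.48

Total profit-interest units = 42.
Pro-rata shares before constraints: Marchetti 327.3810; Becker 65.4762; Dube 622.0238; Okafor 360.1190.
Held at cap: Dube ($500.00); residual $875.00 reallocated over remaining profit-interest units 23.
Redistributed shares: Marchetti 380.4348 → $380.43; Becker 76.0870 → $76.09; Okafor 418.4783 → $418.48.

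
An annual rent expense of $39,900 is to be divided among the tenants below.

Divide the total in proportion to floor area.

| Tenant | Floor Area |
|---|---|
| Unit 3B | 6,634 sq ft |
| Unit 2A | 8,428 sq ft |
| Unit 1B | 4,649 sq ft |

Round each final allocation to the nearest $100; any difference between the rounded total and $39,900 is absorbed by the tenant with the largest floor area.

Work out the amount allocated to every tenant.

Unit 3B: $13,400 | Unit 2A: $17,100 | Unit 1B: $9,400

Total floor area = 6,634 + 8,428 + 4,649 = 19,711.
Raw shares: Unit 3B 13,428.88; Unit 2A 17,060.38; Unit 1B 9,410.74.
After rounding ($100): Unit 3B $13,400; Unit 2A $17,100; Unit 1B $9,400. Sum = $39,900.
No rounding difference to absorb.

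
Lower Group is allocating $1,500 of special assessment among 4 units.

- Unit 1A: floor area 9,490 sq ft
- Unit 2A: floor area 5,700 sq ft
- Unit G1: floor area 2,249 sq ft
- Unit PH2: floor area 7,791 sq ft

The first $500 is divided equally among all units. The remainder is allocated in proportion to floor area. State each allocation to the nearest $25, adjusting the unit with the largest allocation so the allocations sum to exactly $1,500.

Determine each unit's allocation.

Unit 1A: $500; Unit 2A: $350; Unit G1: $225; Unit PH2: $425

First tranche $500 split equally: $125 each.
Remainder $1,000 by floor area (total 25,230): Unit 1A 376.14 → $375; Unit 2A 225.92 → $225; Unit G1 89.14 → $100; Unit PH2 308.80 → $300.
Totals: Unit 1A $125 + $375 = $500; Unit 2A $125 + $225 = $350; Unit G1 $125 + $100 = $225; Unit PH2 $125 + $300 = $425.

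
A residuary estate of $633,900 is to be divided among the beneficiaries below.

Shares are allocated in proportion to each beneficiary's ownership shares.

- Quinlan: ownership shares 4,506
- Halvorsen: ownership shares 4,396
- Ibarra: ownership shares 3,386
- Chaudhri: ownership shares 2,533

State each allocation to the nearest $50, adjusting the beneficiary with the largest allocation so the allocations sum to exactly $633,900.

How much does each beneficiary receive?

Quinlan: $192,750 · Halvorsen: $188,000 · Ibarra: $144,800 · Chaudhri: $108,350

Sum of ownership shares: 14,821.
Raw shares: Quinlan 4,506/14,821 × $633,900 = 192,723.39; Halvorsen 4,396/14,821 × $633,900 = 188,018.65; Ibarra 3,386/14,821 × $633,900 = 144,820.55; Chaudhri 2,533/14,821 × $633,900 = 108,337.41.
After rounding ($50): Quinlan $192,700; Halvorsen $188,000; Ibarra $144,800; Chaudhri $108,350. Sum = $633,850.
Difference $633,900 − $633,850 = +$50 applied to largest allocation (Quinlan): Quinlan becomes $192,750.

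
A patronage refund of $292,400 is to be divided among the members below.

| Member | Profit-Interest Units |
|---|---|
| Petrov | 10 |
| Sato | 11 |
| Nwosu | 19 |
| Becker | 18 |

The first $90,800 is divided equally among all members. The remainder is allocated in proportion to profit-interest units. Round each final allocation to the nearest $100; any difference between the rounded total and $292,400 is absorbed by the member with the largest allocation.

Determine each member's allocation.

First tranche $90,800 split equally: $22,700 each.
Remainder $201,600 by profit-interest units (total 58): Petrov 34,758.62 → $34,800; Sato 38,234.48 → $38,200; Nwosu 66,041.38 → $66,000; Becker 62,565.52 → $62,600.
Totals: Petrov $22,700 + $34,800 = $57,500; Sato $22,700 + $38,200 = $60,900; Nwosu $22,700 + $66,000 = $88,700; Becker $22,700 + $62,600 = $85,300.

Petrov: $57,500 · Sato: $60,900 · Nwosu: $88,700 · Becker: $85,300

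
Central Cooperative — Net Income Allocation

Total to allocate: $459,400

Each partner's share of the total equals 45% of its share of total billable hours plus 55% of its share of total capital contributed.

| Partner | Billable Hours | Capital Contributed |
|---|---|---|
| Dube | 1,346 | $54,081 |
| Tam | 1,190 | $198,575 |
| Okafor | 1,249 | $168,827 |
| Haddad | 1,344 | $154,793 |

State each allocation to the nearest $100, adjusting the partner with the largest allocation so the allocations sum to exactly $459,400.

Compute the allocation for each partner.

Dube: $78,000 | Tam: $135,000 | Okafor: $124,400 | Haddad: $122,000

Totals — billable hours 5,129, capital contributed 576,276.
Combined weights (45% billable hours + 55% capital contributed): Dube 0.1697; Tam 0.2939; Okafor 0.2707; Haddad 0.2657.
Raw shares: Dube 77,964.00; Tam 135,030.09; Okafor 124,365.04; Haddad 122,040.87.
At nearest $100: Dube $78,000; Tam $135,000; Okafor $124,400; Haddad $122,000. Sum = $459,400.
Sum already equals the total — no adjustment.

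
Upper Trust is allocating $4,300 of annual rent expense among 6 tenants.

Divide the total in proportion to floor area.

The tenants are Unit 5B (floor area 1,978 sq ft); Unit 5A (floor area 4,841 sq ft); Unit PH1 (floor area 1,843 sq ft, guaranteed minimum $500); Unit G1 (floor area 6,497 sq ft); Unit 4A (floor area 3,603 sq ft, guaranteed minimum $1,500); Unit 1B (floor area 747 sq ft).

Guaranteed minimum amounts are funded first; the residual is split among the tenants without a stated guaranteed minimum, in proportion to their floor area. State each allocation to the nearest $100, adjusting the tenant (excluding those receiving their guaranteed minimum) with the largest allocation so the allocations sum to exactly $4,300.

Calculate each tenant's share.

Unit 5B: $300 · Unit 5A: $800 · Unit PH1: $500 · Unit G1: $1,100 · Unit 4A: $1,500 · Unit 1B: $100

Minimums first: Unit PH1 $500; Unit 4A $1,500. Residual $2,300.
Residual split over remaining floor area 14,063: Unit 5B 323.50 → $300; Unit 5A 791.74 → $800; Unit G1 1,062.58 → $1,100; Unit 1B 122.17 → $100.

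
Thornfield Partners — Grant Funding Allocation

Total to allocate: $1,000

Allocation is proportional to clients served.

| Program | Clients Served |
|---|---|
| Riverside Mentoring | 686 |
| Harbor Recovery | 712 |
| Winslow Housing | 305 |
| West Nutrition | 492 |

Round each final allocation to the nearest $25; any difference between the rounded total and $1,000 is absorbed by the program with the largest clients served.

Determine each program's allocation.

Riverside Mentoring: $325 | Harbor Recovery: $300 | Winslow Housing: $150 | West Nutrition: $225

Sum of clients served: 2,195.
Pro-rata amounts: Riverside Mentoring 686/2,195 × $1,000 = 312.53; Harbor Recovery 712/2,195 × $1,000 = 324.37; Winslow Housing 305/2,195 × $1,000 = 138.95; West Nutrition 492/2,195 × $1,000 = 224.15.
Rounded to nearest $25: Riverside Mentoring $325; Harbor Recovery $325; Winslow Housing $150; West Nutrition $225. Sum = $1,025.
Difference $1,000 − $1,025 = −$25 applied to largest clients served (Harbor Recovery): Harbor Recovery becomes $300.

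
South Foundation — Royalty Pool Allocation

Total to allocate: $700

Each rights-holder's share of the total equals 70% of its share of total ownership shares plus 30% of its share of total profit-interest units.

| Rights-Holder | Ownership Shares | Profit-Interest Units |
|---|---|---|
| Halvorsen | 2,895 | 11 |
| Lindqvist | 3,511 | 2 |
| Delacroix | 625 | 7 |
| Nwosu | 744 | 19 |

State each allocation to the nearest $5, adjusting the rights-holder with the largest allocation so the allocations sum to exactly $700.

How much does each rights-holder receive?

Halvorsen: $245 · Lindqvist: $230 · Delacroix: $75 · Nwosu: $150

Ownership shares total 7,775; profit-interest units total 39.
Blended shares (70% ownership shares + 30% profit-interest units): Halvorsen 0.3453; Lindqvist 0.3315; Delacroix 0.1101; Nwosu 0.2131.
Pro-rata amounts: Halvorsen 241.68; Lindqvist 232.04; Delacroix 77.08; Nwosu 149.20.
Rounded to nearest $5: Halvorsen $240; Lindqvist $230; Delacroix $75; Nwosu $150. Sum = $695.
Difference $700 − $695 = +$5 applied to largest allocation (Halvorsen): Halvorsen becomes $245.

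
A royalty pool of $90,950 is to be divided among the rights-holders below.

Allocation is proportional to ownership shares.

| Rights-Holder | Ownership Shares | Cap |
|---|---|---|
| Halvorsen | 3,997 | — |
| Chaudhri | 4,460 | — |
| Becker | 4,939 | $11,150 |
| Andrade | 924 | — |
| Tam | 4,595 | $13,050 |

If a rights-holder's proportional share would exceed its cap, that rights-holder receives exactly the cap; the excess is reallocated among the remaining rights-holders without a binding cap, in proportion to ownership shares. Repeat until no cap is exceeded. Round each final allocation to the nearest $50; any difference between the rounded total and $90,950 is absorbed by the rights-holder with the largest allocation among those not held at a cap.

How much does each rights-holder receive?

Sum of ownership shares: 18,915.
Proportional shares (ignoring caps): Halvorsen 19,218.99; Chaudhri 21,445.26; Becker 23,748.46; Andrade 4,442.92; Tam 22,094.38.
Held at cap: Becker ($11,150), Tam ($13,050); balance $66,750 reallocated over remaining ownership shares 9,381.
Redistributed shares: Halvorsen 28,440.44 → $28,450; Chaudhri 31,734.89 → $31,750; Andrade 6,574.67 → $6,550.

Halvorsen: $28,450 · Chaudhri: $31,750 · Becker: $11,150 · Andrade: $6,550 · Tam: $13,050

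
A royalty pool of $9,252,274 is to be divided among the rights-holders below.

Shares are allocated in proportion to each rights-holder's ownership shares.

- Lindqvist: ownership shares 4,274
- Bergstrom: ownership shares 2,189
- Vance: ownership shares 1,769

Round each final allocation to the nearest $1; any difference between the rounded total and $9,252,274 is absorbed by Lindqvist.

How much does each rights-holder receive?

Ownership shares total: 8,232.
Pro-rata amounts: Lindqvist 4,274/8,232 × $9,252,274 = 4,803,719.52; Bergstrom 2,189/8,232 × $9,252,274 = 2,460,304.64; Vance 1,769/8,232 × $9,252,274 = 1,988,249.84.
At nearest $1: Lindqvist $4,803,720; Bergstrom $2,460,305; Vance $1,988,250. Sum = $9,252,275.
Difference $9,252,274 − $9,252,275 = −$1 applied to Lindqvist: Lindqvist becomes $4,803,719.

Lindqvist: $4,803,719; Bergstrom: $2,460,305; Vance: $1,988,250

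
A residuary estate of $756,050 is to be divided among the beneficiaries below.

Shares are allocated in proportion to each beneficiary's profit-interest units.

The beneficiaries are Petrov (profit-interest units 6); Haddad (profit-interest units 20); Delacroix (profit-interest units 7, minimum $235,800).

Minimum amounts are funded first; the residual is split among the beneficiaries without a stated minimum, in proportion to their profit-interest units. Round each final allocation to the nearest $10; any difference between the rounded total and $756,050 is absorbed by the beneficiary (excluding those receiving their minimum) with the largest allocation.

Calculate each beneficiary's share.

Minimums first: Delacroix $235,800. Remaining pool $520,250.
Remaining pool split over remaining profit-interest units 26: Petrov 120,057.69 → $120,060; Haddad 400,192.31 → $400,190.

Petrov: $120,060; Haddad: $400,190; Delacroix: $235,800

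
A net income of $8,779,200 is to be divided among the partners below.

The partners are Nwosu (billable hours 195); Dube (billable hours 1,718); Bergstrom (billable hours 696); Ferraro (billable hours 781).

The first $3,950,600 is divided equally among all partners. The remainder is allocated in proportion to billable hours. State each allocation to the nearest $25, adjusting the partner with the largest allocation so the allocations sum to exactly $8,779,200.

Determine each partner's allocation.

$3,950,600 shared equally gives $987,650 per partner.
Remainder $4,828,600 by billable hours (total 3,390): Nwosu 277,751.33 → $277,750; Dube 2,447,060.41 → $2,447,050; Bergstrom 991,358.58 → $991,350; Ferraro 1,112,429.68 → $1,112,425.
Rounding difference +$25 on remainder applied to Dube.
Totals: Nwosu $987,650 + $277,750 = $1,265,400; Dube $987,650 + $2,447,075 = $3,434,725; Bergstrom $987,650 + $991,350 = $1,979,000; Ferraro $987,650 + $1,112,425 = $2,100,075.

Nwosu: $1,265,400 | Dube: $3,434,725 | Bergstrom: $1,979,000 | Ferraro: $2,100,075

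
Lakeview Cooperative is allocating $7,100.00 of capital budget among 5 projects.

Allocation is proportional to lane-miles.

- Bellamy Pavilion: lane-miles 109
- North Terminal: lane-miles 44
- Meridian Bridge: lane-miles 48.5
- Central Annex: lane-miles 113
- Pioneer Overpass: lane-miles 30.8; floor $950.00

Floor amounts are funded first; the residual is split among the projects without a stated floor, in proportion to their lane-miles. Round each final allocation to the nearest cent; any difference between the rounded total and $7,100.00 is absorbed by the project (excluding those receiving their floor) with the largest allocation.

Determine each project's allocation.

Fund the minimums — Pioneer Overpass $950.00. Remaining pool $6,150.00.
Remaining pool split over remaining lane-miles 314.5: Bellamy Pavilion 2,131.4785 → $2,131.48; North Terminal 860.4134 → $860.41; Meridian Bridge 948.4102 → $948.41; Central Annex 2,209.6979 → $2,209.70.

Bellamy Pavilion: $2,131.48 | North Terminal: $860.41 | Meridian Bridge: $948.41 | Central Annex: $2,209.70 | Pioneer Overpass: $950.00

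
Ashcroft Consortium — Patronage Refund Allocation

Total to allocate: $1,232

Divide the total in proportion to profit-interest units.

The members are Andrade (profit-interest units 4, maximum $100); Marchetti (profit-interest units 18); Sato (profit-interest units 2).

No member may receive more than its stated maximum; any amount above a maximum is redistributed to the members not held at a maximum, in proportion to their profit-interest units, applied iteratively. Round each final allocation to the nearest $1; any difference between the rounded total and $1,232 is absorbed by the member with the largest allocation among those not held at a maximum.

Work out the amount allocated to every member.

Andrade: $100 · Marchetti: $1,019 · Sato: $113

Sum of profit-interest units: 24.
Unconstrained shares: Andrade 205.33; Marchetti 924.00; Sato 102.67.
Cap binds for Andrade ($100); balance $1,132 reallocated over remaining profit-interest units 20.
Redistributed shares: Marchetti 1,018.80 → $1,019; Sato 113.20 → $113.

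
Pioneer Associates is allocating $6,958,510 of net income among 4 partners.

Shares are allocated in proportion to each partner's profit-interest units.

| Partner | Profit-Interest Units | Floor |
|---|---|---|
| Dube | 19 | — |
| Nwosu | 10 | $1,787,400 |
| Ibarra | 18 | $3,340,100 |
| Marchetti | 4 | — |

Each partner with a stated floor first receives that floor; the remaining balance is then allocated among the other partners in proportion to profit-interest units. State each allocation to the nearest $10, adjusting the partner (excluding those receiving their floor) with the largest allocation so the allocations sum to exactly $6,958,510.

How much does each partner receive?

Dube: $1,512,570 | Nwosu: $1,787,400 | Ibarra: $3,340,100 | Marchetti: $318,440

Fund the minimums — Nwosu $1,787,400; Ibarra $3,340,100. Residual $1,831,010.
Residual split over remaining profit-interest units 23: Dube 1,512,573.48 → $1,512,570; Marchetti 318,436.52 → $318,440.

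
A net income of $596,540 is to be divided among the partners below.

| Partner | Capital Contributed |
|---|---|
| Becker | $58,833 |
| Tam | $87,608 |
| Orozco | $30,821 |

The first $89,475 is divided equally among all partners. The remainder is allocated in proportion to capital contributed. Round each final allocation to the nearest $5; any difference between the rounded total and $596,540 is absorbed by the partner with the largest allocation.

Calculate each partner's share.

Becker: $198,120; Tam: $280,430; Orozco: $117,990

Equal tier: $89,475 ÷ 3 = $29,825 apiece.
Remainder $507,065 by capital contributed (total 177,262): Becker 168,294.14 → $168,295; Tam 250,606.17 → $250,605; Orozco 88,164.70 → $88,165.
Totals: Becker $29,825 + $168,295 = $198,120; Tam $29,825 + $250,605 = $280,430; Orozco $29,825 + $88,165 = $117,990.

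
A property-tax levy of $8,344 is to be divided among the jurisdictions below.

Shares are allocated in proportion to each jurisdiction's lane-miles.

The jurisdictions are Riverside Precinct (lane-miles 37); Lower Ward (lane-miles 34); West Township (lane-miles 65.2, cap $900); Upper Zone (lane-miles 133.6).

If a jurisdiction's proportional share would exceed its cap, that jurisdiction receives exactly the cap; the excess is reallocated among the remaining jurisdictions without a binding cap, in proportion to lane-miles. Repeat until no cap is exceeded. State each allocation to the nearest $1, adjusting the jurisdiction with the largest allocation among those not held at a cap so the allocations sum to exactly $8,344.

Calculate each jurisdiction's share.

Riverside Precinct: $1,346; Lower Ward: $1,237; West Township: $900; Upper Zone: $4,861

Lane-miles total: 269.8.
Pro-rata shares before constraints: Riverside Precinct 1,144.28; Lower Ward 1,051.505; West Township 2,016.42; Upper Zone 4,131.80.
Held at cap: West Township ($900); residual $7,444 reallocated over remaining lane-miles 204.6.
Remaining shares: Riverside Precinct 1,346.18 → $1,346; Lower Ward 1,237.03 → $1,237; Upper Zone 4,860.79 → $4,861.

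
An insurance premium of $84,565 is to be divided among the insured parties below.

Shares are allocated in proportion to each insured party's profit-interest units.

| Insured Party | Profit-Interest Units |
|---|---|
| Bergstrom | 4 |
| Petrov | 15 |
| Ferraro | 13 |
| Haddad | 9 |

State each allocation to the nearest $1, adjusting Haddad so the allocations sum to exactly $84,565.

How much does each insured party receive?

Total profit-interest units = 41.
Raw shares: Bergstrom 4/41 × $84,565 = 8,250.24; Petrov 15/41 × $84,565 = 30,938.41; Ferraro 13/41 × $84,565 = 26,813.29; Haddad 9/41 × $84,565 = 18,563.05.
At nearest $1: Bergstrom $8,250; Petrov $30,938; Ferraro $26,813; Haddad $18,563. Sum = $84,564.
Difference $84,565 − $84,564 = +$1 applied to Haddad: Haddad becomes $18,564.

Bergstrom: $8,250; Petrov: $30,938; Ferraro: $26,813; Haddad: $18,564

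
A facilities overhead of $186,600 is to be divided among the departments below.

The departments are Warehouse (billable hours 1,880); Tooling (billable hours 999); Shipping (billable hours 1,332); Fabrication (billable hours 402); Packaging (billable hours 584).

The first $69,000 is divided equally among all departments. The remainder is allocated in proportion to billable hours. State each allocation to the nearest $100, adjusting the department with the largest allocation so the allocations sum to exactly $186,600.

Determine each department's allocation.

$69,000 shared equally gives $13,800 per department.
Remainder $117,600 by billable hours (total 5,197): Warehouse 42,541.47 → $42,500; Tooling 22,605.81 → $22,600; Shipping 30,141.08 → $30,100; Fabrication 9,096.63 → $9,100; Packaging 13,215.01 → $13,200.
Rounding difference +$100 on remainder applied to Warehouse.
Totals: Warehouse $13,800 + $42,600 = $56,400; Tooling $13,800 + $22,600 = $36,400; Shipping $13,800 + $30,100 = $43,900; Fabrication $13,800 + $9,100 = $22,900; Packaging $13,800 + $13,200 = $27,000.

Warehouse: $56,400 | Tooling: $36,400 | Shipping: $43,900 | Fabrication: $22,900 | Packaging: $27,000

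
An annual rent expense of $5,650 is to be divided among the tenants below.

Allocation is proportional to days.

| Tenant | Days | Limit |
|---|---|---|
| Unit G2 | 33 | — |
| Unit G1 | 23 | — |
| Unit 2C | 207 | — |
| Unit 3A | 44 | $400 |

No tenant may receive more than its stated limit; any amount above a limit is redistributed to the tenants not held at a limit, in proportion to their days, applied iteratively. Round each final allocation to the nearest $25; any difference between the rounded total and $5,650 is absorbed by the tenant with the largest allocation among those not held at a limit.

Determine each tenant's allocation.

Unit G2: $650; Unit G1: $450; Unit 2C: $4,150; Unit 3A: $400

Total days = 307.
Pro-rata shares before constraints: Unit G2 607.33; Unit G1 423.29; Unit 2C 3,809.61; Unit 3A 809.77.
Held at cap: Unit 3A ($400); balance $5,250 reallocated over remaining days 263.
Shares after redistribution: Unit G2 658.75 → $650; Unit G1 459.13 → $450; Unit 2C 4,132.13 → $4,125.
Rounding difference +$25 applied to Unit 2C → $4,150.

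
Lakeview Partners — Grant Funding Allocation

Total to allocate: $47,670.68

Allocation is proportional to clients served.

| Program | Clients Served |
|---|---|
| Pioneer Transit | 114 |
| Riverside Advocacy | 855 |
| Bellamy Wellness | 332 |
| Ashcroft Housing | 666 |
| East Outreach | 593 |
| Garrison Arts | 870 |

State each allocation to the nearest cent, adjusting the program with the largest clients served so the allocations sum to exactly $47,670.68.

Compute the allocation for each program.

Pioneer Transit: $1,584.39; Riverside Advocacy: $11,882.92; Bellamy Wellness: $4,614.19; Ashcroft Housing: $9,256.17; East Outreach: $8,241.61; Garrison Arts: $12,091.40

Sum of clients served: 114 + 855 + 332 + 666 + 593 + 870 = 3,430.
Raw shares: Pioneer Transit 1,584.3899; Riverside Advocacy 11,882.9246; Bellamy Wellness 4,614.1883; Ashcroft Housing 9,256.1729; East Outreach 8,241.6074; Garrison Arts 12,091.3970.
After rounding (cent): Pioneer Transit $1,584.39; Riverside Advocacy $11,882.92; Bellamy Wellness $4,614.19; Ashcroft Housing $9,256.17; East Outreach $8,241.61; Garrison Arts $12,091.40. Sum = $47,670.68.
Sum already equals the total — no adjustment.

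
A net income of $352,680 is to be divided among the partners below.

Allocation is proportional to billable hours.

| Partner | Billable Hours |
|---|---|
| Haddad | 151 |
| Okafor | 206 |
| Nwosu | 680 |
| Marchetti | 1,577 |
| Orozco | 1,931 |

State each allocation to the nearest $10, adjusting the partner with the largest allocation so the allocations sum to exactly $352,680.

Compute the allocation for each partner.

Haddad: $11,720 · Okafor: $15,990 · Nwosu: $52,770 · Marchetti: $122,370 · Orozco: $149,830

Combined billable hours = 4,545.
Proportional shares: Haddad 151/4,545 × $352,680 = 11,717.20; Okafor 206/4,545 × $352,680 = 15,985.06; Nwosu 680/4,545 × $352,680 = 52,766.20; Marchetti 1,577/4,545 × $352,680 = 122,371.04; Orozco 1,931/4,545 × $352,680 = 149,840.50.
Rounded to nearest $10: Haddad $11,720; Okafor $15,990; Nwosu $52,770; Marchetti $122,370; Orozco $149,840. Sum = $352,690.
Difference $352,680 − $352,690 = −$10 applied to largest allocation (Orozco): Orozco becomes $149,830.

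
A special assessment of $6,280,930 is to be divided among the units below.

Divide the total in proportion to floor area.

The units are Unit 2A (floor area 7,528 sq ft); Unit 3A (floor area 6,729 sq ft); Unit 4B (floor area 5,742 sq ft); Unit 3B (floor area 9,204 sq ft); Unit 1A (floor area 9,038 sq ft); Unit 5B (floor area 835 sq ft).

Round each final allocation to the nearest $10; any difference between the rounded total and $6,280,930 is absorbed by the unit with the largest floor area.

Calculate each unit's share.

Total floor area = 39,076.
Proportional shares: Unit 2A 7,528/39,076 × $6,280,930 = 1,210,022.55; Unit 3A 6,729/39,076 × $6,280,930 = 1,081,594.28; Unit 4B 5,742/39,076 × $6,280,930 = 922,947.59; Unit 3B 9,204/39,076 × $6,280,930 = 1,479,416.51; Unit 1A 9,038/39,076 × $6,280,930 = 1,452,734.30; Unit 5B 835/39,076 × $6,280,930 = 134,214.78.
Rounded to nearest $10: Unit 2A $1,210,020; Unit 3A $1,081,590; Unit 4B $922,950; Unit 3B $1,479,420; Unit 1A $1,452,730; Unit 5B $134,210. Sum = $6,280,920.
Difference $6,280,930 − $6,280,920 = +$10 applied to largest floor area (Unit 3B): Unit 3B becomes $1,479,430.

Unit 2A: $1,210,020; Unit 3A: $1,081,590; Unit 4B: $922,950; Unit 3B: $1,479,430; Unit 1A: $1,452,730; Unit 5B: $134,210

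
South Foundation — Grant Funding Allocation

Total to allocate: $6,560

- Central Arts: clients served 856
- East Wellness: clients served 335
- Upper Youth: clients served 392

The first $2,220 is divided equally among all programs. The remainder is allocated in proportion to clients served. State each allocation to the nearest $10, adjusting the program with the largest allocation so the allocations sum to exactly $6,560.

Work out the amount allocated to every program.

$2,220 shared equally gives $740 per program.
Remainder $4,340 by clients served (total 1,583): Central Arts 2,346.84 → $2,350; East Wellness 918.45 → $920; Upper Youth 1,074.72 → $1,070.
Totals: Central Arts $740 + $2,350 = $3,090; East Wellness $740 + $920 = $1,660; Upper Youth $740 + $1,070 = $1,810.

Central Arts: $3,090 · East Wellness: $1,660 · Upper Youth: $1,810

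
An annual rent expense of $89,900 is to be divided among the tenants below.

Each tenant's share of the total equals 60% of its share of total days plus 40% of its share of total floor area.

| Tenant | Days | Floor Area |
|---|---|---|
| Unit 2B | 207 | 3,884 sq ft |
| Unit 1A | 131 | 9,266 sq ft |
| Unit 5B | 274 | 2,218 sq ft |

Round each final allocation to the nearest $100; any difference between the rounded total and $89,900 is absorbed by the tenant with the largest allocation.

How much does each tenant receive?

Days total 612; floor area total 15,368.
Combined weights (60% days + 40% floor area): Unit 2B 0.3040; Unit 1A 0.3696; Unit 5B 0.3264.
Raw shares: Unit 2B 27,332.69; Unit 1A 33,227.75; Unit 5B 29,339.57.
At nearest $100: Unit 2B $27,300; Unit 1A $33,200; Unit 5B $29,300. Sum = $89,800.
Difference $89,900 − $89,800 = +$100 applied to largest allocation (Unit 1A): Unit 1A becomes $33,300.

Unit 2B: $27,300 | Unit 1A: $33,300 | Unit 5B: $29,300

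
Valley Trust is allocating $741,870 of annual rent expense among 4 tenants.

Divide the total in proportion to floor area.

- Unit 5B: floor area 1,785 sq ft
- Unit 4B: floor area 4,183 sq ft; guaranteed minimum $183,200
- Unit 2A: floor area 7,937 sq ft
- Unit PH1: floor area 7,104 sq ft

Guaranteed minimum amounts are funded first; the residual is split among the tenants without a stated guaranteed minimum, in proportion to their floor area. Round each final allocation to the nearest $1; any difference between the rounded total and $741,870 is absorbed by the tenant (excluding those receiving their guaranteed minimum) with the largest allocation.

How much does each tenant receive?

Unit 5B: $59,267 · Unit 4B: $183,200 · Unit 2A: $263,530 · Unit PH1: $235,873

Guaranteed amounts: Unit 4B $183,200. Remaining pool $558,670.
Remaining pool split over remaining floor area 16,826: Unit 5B 59,266.96 → $59,267; Unit 2A 263,530.48 → $263,530; Unit PH1 235,872.56 → $235,873.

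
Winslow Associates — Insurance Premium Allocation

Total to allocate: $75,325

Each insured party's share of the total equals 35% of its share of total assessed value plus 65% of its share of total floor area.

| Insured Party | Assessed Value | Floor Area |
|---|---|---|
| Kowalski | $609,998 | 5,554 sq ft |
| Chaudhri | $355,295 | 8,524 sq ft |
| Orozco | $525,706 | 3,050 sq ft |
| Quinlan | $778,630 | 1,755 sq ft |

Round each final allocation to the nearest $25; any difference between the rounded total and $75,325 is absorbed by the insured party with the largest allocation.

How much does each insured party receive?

Totals — assessed value 2,269,629, floor area 18,883.
Composite weights (35% assessed value + 65% floor area): Kowalski 0.2853; Chaudhri 0.3482; Orozco 0.1861; Quinlan 0.1805.
Proportional shares: Kowalski 21,486.49; Chaudhri 26,228.73; Orozco 14,014.81; Quinlan 13,594.97.
After rounding ($25): Kowalski $21,475; Chaudhri $26,225; Orozco $14,025; Quinlan $13,600. Sum = $75,325.
Rounded total matches; no reconciliation needed.

Kowalski: $21,475; Chaudhri: $26,225; Orozco: $14,025; Quinlan: $13,600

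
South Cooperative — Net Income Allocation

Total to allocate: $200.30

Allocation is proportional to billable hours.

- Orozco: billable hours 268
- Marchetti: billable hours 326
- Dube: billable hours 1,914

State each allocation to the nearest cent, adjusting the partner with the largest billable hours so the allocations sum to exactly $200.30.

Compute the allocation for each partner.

Orozco: $21.40 | Marchetti: $26.04 | Dube: $152.86

Combined billable hours = 268 + 326 + 1,914 = 2,508.
Unrounded shares: Orozco 21.4037; Marchetti 26.0358; Dube 152.8605.
After rounding (cent): Orozco $21.40; Marchetti $26.04; Dube $152.86. Sum = $200.30.
Sum already equals the total — no adjustment.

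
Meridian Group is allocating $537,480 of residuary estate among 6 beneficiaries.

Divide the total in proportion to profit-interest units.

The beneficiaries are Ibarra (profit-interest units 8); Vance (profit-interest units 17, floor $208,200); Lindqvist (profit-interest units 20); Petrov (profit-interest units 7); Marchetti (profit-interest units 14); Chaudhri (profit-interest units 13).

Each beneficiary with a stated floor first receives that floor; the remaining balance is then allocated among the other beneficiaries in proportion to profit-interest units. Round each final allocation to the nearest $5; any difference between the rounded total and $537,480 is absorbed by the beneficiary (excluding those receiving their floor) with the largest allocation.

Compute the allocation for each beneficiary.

Ibarra: $42,490 · Vance: $208,200 · Lindqvist: $106,215 · Petrov: $37,175 · Marchetti: $74,355 · Chaudhri: $69,045

Minimums first: Vance $208,200. Remaining pool $329,280.
Remaining pool split over remaining profit-interest units 62: Ibarra 42,487.74 → $42,490; Lindqvist 106,219.35 → $106,220; Petrov 37,176.77 → $37,175; Marchetti 74,353.55 → $74,355; Chaudhri 69,042.58 → $69,045.
Rounding difference −$5 applied to Lindqvist → $106,215.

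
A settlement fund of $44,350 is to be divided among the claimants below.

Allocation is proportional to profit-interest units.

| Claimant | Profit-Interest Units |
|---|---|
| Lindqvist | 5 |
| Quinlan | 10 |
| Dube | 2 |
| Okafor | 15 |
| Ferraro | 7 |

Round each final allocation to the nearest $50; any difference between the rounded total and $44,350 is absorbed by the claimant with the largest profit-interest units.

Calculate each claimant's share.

Total profit-interest units = 39.
Pro-rata amounts: Lindqvist 5/39 × $44,350 = 5,685.90; Quinlan 10/39 × $44,350 = 11,371.79; Dube 2/39 × $44,350 = 2,274.36; Okafor 15/39 × $44,350 = 17,057.69; Ferraro 7/39 × $44,350 = 7,960.26.
At nearest $50: Lindqvist $5,700; Quinlan $11,350; Dube $2,250; Okafor $17,050; Ferraro $7,950. Sum = $44,300.
Difference $44,350 − $44,300 = +$50 applied to largest profit-interest units (Okafor): Okafor becomes $17,100.

Lindqvist: $5,700 · Quinlan: $11,350 · Dube: $2,250 · Okafor: $17,100 · Ferraro: $7,950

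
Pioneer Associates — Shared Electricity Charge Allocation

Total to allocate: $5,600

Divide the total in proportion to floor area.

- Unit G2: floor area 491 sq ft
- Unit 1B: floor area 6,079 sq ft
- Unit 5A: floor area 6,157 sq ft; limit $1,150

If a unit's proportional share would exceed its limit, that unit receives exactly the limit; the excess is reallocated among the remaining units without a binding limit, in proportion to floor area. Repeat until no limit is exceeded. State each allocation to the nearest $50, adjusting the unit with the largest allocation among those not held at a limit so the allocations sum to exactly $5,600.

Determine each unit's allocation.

Floor area total: 12,727.
Proportional shares (ignoring caps): Unit G2 216.04; Unit 1B 2,674.82; Unit 5A 2,709.14.
Capped: Unit 5A ($1,150); remaining pool $4,450 reallocated over remaining floor area 6,570.
Redistributed shares: Unit G2 332.56 → $350; Unit 1B 4,117.44 → $4,100.

Unit G2: $350; Unit 1B: $4,100; Unit 5A: $1,150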